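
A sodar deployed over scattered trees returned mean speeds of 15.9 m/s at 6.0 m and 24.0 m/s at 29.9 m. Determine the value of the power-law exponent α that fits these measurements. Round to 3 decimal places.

Power law: V₂/V₁ = (z₂/z₁)^α ⇒ α = ln(V₂/V₁) / ln(z₂/z₁)
α = ln(24.0/15.9) / ln(29.9/6.0) = ln(1.5094) / ln(4.9833)
  = 0.41173 / 1.60610 = 0.25636

α ≈ 0.256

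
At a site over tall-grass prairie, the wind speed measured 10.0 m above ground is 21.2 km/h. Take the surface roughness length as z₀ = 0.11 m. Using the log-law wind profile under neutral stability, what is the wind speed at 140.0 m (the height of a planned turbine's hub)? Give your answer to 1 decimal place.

33.6 km/h

Log law: V(z) ∝ ln(z/z₀), so V₂/V₁ = ln(z₂/z₀) / ln(z₁/z₀).
ln(140.0/0.11) = 7.1489, ln(10.0/0.11) = 4.5099
V₂ = 21.2 × 7.1489/4.5099 = 21.2 × 1.5852 = 33.6057 km/h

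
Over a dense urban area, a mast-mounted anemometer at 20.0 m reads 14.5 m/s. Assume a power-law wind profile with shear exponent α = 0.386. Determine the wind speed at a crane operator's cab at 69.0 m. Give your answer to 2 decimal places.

23.39 m/s

Power-law profile: V₂ = V₁ · (z₂/z₁)^α
V₂ = 14.5 × (69.0/20.0)^0.386 = 14.5 × (3.4500)^0.386
    = 14.5 × 1.6129 = 23.3866 m/s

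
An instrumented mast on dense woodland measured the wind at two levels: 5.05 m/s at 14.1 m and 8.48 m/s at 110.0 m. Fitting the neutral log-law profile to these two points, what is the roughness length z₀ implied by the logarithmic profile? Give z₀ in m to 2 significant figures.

z₀ ≈ 0.68 m

Log law: V(z) ∝ ln(z/z₀). With r = V₁/V₂ = 5.05/8.48 = 0.59552,
r · ln(z₂/z₀) = ln(z₁/z₀) ⇒ ln z₀ = (ln z₁ − r·ln z₂)/(1 − r)
ln z₀ = (2.64617 − 0.59552×4.70048) / 0.40448 = -0.3784
z₀ = exp(-0.3784) = 0.6850 m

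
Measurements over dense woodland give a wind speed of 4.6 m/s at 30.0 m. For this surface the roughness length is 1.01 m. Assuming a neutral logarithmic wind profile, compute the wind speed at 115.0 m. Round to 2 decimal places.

6.42 m/s

Log law: V(z) ∝ ln(z/z₀), so V₂/V₁ = ln(z₂/z₀) / ln(z₁/z₀).
ln(115.0/1.01) = 4.7350, ln(30.0/1.01) = 3.3912
V₂ = 4.6 × 4.7350/3.3912 = 4.6 × 1.3962 = 6.4227 m/s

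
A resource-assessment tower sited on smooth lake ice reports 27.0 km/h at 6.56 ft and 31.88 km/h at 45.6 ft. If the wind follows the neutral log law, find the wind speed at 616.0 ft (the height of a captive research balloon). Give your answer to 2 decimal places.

38.43 km/h

Log law: V ∝ ln(z/z₀). From the pair, with r = V₁/V₂ = 0.84693,
ln z₀ = (ln z₁ − r·ln z₂)/(1 − r) = (1.8810 − 0.84693×3.8199)/0.15307 = -8.8466 → z₀ = 0.0001439 ft
V₃ = V₁ · ln(z₃/z₀)/ln(z₁/z₀) = 27.0 × 15.2699/10.7276 = 38.4323 km/h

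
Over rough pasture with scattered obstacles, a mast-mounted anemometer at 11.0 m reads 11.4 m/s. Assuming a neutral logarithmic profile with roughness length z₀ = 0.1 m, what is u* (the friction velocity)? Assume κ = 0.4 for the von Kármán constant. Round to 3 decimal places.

u* ≈ 0.970 m/s

Log law: V(z) = (u*/κ) · ln(z/z₀) ⇒ u* = κ · V / ln(z/z₀)
u* = 0.4 × 11.4 / ln(11.0/0.1) = 0.4 × 11.4 / 4.7005
   = 4.5600 / 4.7005 = 0.9701 m/s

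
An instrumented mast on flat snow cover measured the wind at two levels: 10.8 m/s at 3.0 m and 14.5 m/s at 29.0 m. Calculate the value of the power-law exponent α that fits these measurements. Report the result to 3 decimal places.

Power law: V₂/V₁ = (z₂/z₁)^α ⇒ α = ln(V₂/V₁) / ln(z₂/z₁)
α = ln(14.5/10.8) / ln(29.0/3.0) = ln(1.3426) / ln(9.6667)
  = 0.29460 / 2.26868 = 0.12986

α ≈ 0.130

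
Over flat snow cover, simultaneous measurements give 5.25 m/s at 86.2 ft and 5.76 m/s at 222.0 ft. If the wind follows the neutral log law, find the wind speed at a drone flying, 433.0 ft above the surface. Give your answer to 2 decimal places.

6.12 m/s

Log law: V ∝ ln(z/z₀). From the pair, with r = V₁/V₂ = 0.91146,
ln z₀ = (ln z₁ − r·ln z₂)/(1 − r) = (4.4567 − 0.91146×5.4027)/0.08854 = -5.2816 → z₀ = 0.005084 ft
V₃ = V₁ · ln(z₃/z₀)/ln(z₁/z₀) = 5.25 × 11.3524/9.7383 = 6.1202 m/s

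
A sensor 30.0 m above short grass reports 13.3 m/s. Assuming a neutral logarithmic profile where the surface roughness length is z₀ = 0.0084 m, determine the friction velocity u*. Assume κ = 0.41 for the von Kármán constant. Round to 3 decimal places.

u* ≈ 0.667 m/s

Log law: V(z) = (u*/κ) · ln(z/z₀) ⇒ u* = κ · V / ln(z/z₀)
u* = 0.41 × 13.3 / ln(30.0/0.0084) = 0.41 × 13.3 / 8.1807
   = 5.4530 / 8.1807 = 0.6666 m/s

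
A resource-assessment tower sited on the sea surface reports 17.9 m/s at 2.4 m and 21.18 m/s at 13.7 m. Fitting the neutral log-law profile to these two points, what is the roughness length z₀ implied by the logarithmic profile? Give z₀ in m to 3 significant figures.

z₀ ≈ 0.000179 m

Log law: V(z) ∝ ln(z/z₀). With r = V₁/V₂ = 17.9/21.18 = 0.84514,
r · ln(z₂/z₀) = ln(z₁/z₀) ⇒ ln z₀ = (ln z₁ − r·ln z₂)/(1 − r)
ln z₀ = (0.87547 − 0.84514×2.61740) / 0.15486 = -8.6308
z₀ = exp(-8.6308) = 0.0001785 m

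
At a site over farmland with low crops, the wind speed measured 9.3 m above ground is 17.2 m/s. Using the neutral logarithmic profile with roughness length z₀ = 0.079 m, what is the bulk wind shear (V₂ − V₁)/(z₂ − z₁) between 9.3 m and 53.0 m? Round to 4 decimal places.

0.1436 m/s/m

Log law: V₂ = V₁ · ln(z₂/z₀)/ln(z₁/z₀) = 17.2 × 6.5086/4.7683 = 23.4774 m/s
ΔV/Δz = (23.4774 − 17.2)/(53.0 − 9.3) = 6.2774/43.7000 = 0.14365 m/s/m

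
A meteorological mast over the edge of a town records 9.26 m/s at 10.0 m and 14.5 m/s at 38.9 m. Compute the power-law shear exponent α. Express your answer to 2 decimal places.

α ≈ 0.33

Power law: V₂/V₁ = (z₂/z₁)^α ⇒ α = ln(V₂/V₁) / ln(z₂/z₁)
α = ln(14.5/9.26) / ln(38.9/10.0) = ln(1.5659) / ln(3.8900)
  = 0.44844 / 1.35841 = 0.33012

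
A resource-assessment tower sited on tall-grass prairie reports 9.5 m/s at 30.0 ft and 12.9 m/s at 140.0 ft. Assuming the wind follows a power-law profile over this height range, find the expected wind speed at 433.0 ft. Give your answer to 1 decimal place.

16.1 m/s

First find α: α = ln(V₂/V₁)/ln(z₂/z₁) = ln(12.9/9.5)/ln(140.0/30.0) = 0.30594/1.54045 = 0.1986
Extrapolate from 140.0 ft to 433.0 ft: V₃ = 12.9 × (433.0/140.0)^0.1986 = 12.9 × 1.2514 = 16.1427 m/s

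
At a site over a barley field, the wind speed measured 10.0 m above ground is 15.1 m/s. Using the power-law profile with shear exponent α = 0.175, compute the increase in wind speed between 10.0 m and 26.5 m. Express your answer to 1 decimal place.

Power law: V₂ = V₁ · (z₂/z₁)^α = 15.1 × (2.6500)^0.175 = 17.9079 m/s
ΔV = 17.9079 − 15.1 = 2.8079 m/s

2.8 m/s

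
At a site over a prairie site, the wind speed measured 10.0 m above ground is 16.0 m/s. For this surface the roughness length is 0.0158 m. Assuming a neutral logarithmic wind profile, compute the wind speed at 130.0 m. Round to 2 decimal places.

Log law: V(z) ∝ ln(z/z₀), so V₂/V₁ = ln(z₂/z₀) / ln(z₁/z₀).
ln(130.0/0.0158) = 9.0153, ln(10.0/0.0158) = 6.4503
V₂ = 16.0 × 9.0153/6.4503 = 16.0 × 1.3976 = 22.3623 m/s

22.36 m/s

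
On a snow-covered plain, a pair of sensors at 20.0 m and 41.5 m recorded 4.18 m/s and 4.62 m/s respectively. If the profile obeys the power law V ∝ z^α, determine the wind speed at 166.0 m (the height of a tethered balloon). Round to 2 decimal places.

5.59 m/s

First find α: α = ln(V₂/V₁)/ln(z₂/z₁) = ln(4.62/4.18)/ln(41.5/20.0) = 0.10008/0.72996 = 0.1371
Extrapolate from 41.5 m to 166.0 m: V₃ = 4.62 × (166.0/41.5)^0.1371 = 4.62 × 1.2093 = 5.5871 m/s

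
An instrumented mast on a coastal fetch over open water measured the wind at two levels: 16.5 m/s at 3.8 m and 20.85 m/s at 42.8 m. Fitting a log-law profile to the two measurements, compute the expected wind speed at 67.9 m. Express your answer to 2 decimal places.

21.68 m/s

Log law: V ∝ ln(z/z₀). From the pair, with r = V₁/V₂ = 0.79137,
ln z₀ = (ln z₁ − r·ln z₂)/(1 − r) = (1.3350 − 0.79137×3.7565)/0.20863 = -7.8501 → z₀ = 0.0003897 m
V₃ = V₁ · ln(z₃/z₀)/ln(z₁/z₀) = 16.5 × 12.0682/9.1851 = 21.6790 m/s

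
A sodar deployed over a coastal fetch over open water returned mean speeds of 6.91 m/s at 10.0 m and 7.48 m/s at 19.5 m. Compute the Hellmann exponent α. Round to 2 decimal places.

Power law: V₂/V₁ = (z₂/z₁)^α ⇒ α = ln(V₂/V₁) / ln(z₂/z₁)
α = ln(7.48/6.91) / ln(19.5/10.0) = ln(1.0825) / ln(1.9500)
  = 0.07926 / 0.66783 = 0.11869

α ≈ 0.12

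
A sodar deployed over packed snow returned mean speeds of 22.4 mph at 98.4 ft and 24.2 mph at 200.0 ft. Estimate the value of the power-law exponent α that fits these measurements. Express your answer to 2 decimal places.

Power law: V₂/V₁ = (z₂/z₁)^α ⇒ α = ln(V₂/V₁) / ln(z₂/z₁)
α = ln(24.2/22.4) / ln(200.0/98.4) = ln(1.0804) / ln(2.0325)
  = 0.07729 / 0.70928 = 0.10897

α ≈ 0.11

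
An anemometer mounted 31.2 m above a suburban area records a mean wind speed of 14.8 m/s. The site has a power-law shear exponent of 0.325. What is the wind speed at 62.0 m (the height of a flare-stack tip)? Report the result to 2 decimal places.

18.50 m/s

Power-law profile: V₂ = V₁ · (z₂/z₁)^α
V₂ = 14.8 × (62.0/31.2)^0.325 = 14.8 × (1.9872)^0.325
    = 14.8 × 1.2500 = 18.5007 m/s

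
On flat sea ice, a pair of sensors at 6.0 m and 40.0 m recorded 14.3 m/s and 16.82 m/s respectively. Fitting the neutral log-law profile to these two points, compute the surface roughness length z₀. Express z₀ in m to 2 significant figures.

z₀ ≈ 0.00013 m

Log law: V(z) ∝ ln(z/z₀). With r = V₁/V₂ = 14.3/16.82 = 0.85018,
r · ln(z₂/z₀) = ln(z₁/z₀) ⇒ ln z₀ = (ln z₁ − r·ln z₂)/(1 − r)
ln z₀ = (1.79176 − 0.85018×3.68888) / 0.14982 = -8.9736
z₀ = exp(-8.9736) = 0.0001267 m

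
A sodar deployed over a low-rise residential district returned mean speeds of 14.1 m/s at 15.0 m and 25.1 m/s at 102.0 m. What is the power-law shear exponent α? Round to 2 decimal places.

α ≈ 0.30

Power law: V₂/V₁ = (z₂/z₁)^α ⇒ α = ln(V₂/V₁) / ln(z₂/z₁)
α = ln(25.1/14.1) / ln(102.0/15.0) = ln(1.7801) / ln(6.8000)
  = 0.57669 / 1.91692 = 0.30084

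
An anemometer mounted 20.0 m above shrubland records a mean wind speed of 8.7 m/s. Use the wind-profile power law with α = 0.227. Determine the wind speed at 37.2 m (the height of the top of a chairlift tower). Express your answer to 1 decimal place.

Power-law profile: V₂ = V₁ · (z₂/z₁)^α
V₂ = 8.7 × (37.2/20.0)^0.227 = 8.7 × (1.8600)^0.227
    = 8.7 × 1.1513 = 10.0161 m/s

10.0 m/s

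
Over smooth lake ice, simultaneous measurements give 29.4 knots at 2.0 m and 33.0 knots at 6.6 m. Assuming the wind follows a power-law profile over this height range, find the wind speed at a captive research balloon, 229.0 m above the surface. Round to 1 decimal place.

46.5 knots

First find α: α = ln(V₂/V₁)/ln(z₂/z₁) = ln(33.0/29.4)/ln(6.6/2.0) = 0.11551/1.19392 = 0.0968
Extrapolate from 6.6 m to 229.0 m: V₃ = 33.0 × (229.0/6.6)^0.0968 = 33.0 × 1.4094 = 46.5091 knots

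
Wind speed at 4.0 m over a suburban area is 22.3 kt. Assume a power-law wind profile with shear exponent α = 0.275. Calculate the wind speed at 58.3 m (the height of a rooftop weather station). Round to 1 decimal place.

Power-law profile: V₂ = V₁ · (z₂/z₁)^α
V₂ = 22.3 × (58.3/4.0)^0.275 = 22.3 × (14.5750)^0.275
    = 22.3 × 2.0893 = 46.5905 kt

46.6 kt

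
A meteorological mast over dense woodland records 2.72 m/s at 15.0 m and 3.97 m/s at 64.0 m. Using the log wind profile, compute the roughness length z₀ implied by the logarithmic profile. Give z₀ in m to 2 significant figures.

z₀ ≈ 0.64 m

Log law: V(z) ∝ ln(z/z₀). With r = V₁/V₂ = 2.72/3.97 = 0.68514,
r · ln(z₂/z₀) = ln(z₁/z₀) ⇒ ln z₀ = (ln z₁ − r·ln z₂)/(1 − r)
ln z₀ = (2.70805 − 0.68514×4.15888) / 0.31486 = -0.4490
z₀ = exp(-0.4490) = 0.6383 m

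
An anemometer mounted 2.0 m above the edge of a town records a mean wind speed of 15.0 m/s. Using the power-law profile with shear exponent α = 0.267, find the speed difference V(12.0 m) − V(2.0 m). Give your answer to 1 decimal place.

9.2 m/s

Power law: V₂ = V₁ · (z₂/z₁)^α = 15.0 × (6.0000)^0.267 = 24.2024 m/s
ΔV = 24.2024 − 15.0 = 9.2024 m/s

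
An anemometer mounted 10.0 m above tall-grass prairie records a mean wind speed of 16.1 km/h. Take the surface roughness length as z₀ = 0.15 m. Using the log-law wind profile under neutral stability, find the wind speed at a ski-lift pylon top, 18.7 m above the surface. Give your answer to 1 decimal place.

18.5 km/h

Log law: V(z) ∝ ln(z/z₀), so V₂/V₁ = ln(z₂/z₀) / ln(z₁/z₀).
ln(18.7/0.15) = 4.8256, ln(10.0/0.15) = 4.1997
V₂ = 16.1 × 4.8256/4.1997 = 16.1 × 1.1490 = 18.4996 km/h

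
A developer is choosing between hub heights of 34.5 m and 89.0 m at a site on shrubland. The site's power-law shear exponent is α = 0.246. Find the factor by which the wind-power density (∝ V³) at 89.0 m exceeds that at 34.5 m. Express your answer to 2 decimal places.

2.01

Speed ratio: V_B/V_A = (z_B/z_A)^α = (89.0/34.5)^0.246 = (2.5797)^0.246 = 1.26254
Power-density ratio: P_B/P_A = (V_B/V_A)³ = (1.26254)³ = 2.01252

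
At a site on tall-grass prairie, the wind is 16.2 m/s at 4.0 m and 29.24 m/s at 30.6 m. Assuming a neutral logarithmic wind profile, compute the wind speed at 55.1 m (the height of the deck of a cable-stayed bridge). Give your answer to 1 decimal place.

Log law: V ∝ ln(z/z₀). From the pair, with r = V₁/V₂ = 0.55404,
ln z₀ = (ln z₁ − r·ln z₂)/(1 − r) = (1.3863 − 0.55404×3.4210)/0.44596 = -1.1415 → z₀ = 0.3193 m
V₃ = V₁ · ln(z₃/z₀)/ln(z₁/z₀) = 16.2 × 5.1506/2.5278 = 33.0093 m/s

33.0 m/s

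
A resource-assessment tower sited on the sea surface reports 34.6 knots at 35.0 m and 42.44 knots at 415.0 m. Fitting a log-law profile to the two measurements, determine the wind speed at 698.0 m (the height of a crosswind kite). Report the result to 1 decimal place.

Log law: V ∝ ln(z/z₀). From the pair, with r = V₁/V₂ = 0.81527,
ln z₀ = (ln z₁ − r·ln z₂)/(1 − r) = (3.5553 − 0.81527×6.0283)/0.18473 = -7.3584 → z₀ = 0.0006372 m
V₃ = V₁ · ln(z₃/z₀)/ln(z₁/z₀) = 34.6 × 13.9066/10.9137 = 44.0884 knots

44.1 knots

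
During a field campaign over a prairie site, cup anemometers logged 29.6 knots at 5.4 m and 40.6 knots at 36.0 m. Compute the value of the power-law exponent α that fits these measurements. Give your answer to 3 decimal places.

Power law: V₂/V₁ = (z₂/z₁)^α ⇒ α = ln(V₂/V₁) / ln(z₂/z₁)
α = ln(40.6/29.6) / ln(36.0/5.4) = ln(1.3716) / ln(6.6667)
  = 0.31599 / 1.89712 = 0.16656

α ≈ 0.167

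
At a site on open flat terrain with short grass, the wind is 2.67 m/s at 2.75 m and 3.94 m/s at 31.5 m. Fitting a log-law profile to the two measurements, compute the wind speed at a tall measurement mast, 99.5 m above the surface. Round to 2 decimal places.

4.54 m/s

Log law: V ∝ ln(z/z₀). From the pair, with r = V₁/V₂ = 0.67766,
ln z₀ = (ln z₁ − r·ln z₂)/(1 − r) = (1.0116 − 0.67766×3.4500)/0.32234 = -4.1148 → z₀ = 0.01633 m
V₃ = V₁ · ln(z₃/z₀)/ln(z₁/z₀) = 2.67 × 8.7149/5.1264 = 4.5391 m/s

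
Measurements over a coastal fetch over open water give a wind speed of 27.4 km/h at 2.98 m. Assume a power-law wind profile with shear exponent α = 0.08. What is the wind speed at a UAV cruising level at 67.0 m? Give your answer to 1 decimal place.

Power-law profile: V₂ = V₁ · (z₂/z₁)^α
V₂ = 27.4 × (67.0/2.98)^0.08 = 27.4 × (22.4832)^0.08
    = 27.4 × 1.2828 = 35.1479 km/h

35.1 km/h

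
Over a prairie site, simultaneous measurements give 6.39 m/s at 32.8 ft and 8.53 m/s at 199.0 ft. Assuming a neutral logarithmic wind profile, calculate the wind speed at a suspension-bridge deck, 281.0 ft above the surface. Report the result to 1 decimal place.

8.9 m/s

Log law: V ∝ ln(z/z₀). From the pair, with r = V₁/V₂ = 0.74912,
ln z₀ = (ln z₁ − r·ln z₂)/(1 − r) = (3.4904 − 0.74912×5.2933)/0.25088 = -1.8929 → z₀ = 0.1506 ft
V₃ = V₁ · ln(z₃/z₀)/ln(z₁/z₀) = 6.39 × 7.5313/5.3834 = 8.9396 m/s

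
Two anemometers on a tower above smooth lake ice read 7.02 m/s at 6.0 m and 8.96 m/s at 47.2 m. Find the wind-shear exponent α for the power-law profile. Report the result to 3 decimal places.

α ≈ 0.118

Power law: V₂/V₁ = (z₂/z₁)^α ⇒ α = ln(V₂/V₁) / ln(z₂/z₁)
α = ln(8.96/7.02) / ln(47.2/6.0) = ln(1.2764) / ln(7.8667)
  = 0.24401 / 2.06263 = 0.11830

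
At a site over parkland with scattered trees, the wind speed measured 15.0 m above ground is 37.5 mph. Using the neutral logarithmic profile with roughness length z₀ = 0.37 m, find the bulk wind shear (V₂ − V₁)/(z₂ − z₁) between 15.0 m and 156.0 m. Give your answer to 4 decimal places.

Log law: V₂ = V₁ · ln(z₂/z₀)/ln(z₁/z₀) = 37.5 × 6.0441/3.7023 = 61.2198 mph
ΔV/Δz = (61.2198 − 37.5)/(156.0 − 15.0) = 23.7198/141.0000 = 0.16823 mph/m

0.1682 mph/m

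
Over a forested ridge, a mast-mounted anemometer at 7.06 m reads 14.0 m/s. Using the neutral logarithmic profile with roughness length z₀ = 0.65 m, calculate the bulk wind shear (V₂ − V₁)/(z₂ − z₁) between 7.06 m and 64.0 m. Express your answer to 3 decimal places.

Log law: V₂ = V₁ · ln(z₂/z₀)/ln(z₁/z₀) = 14.0 × 4.5897/2.3852 = 26.9389 m/s
ΔV/Δz = (26.9389 − 14.0)/(64.0 − 7.06) = 12.9389/56.9400 = 0.22724 m/s/m

0.227 m/s/m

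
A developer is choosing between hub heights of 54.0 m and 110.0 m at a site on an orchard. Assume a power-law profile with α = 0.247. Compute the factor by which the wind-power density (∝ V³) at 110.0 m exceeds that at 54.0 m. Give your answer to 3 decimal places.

Speed ratio: V_B/V_A = (z_B/z_A)^α = (110.0/54.0)^0.247 = (2.0370)^0.247 = 1.19213
Power-density ratio: P_B/P_A = (V_B/V_A)³ = (1.19213)³ = 1.69421

1.694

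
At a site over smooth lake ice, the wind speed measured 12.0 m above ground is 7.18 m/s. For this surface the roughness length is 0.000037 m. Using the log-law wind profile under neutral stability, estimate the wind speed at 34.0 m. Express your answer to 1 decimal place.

Log law: V(z) ∝ ln(z/z₀), so V₂/V₁ = ln(z₂/z₀) / ln(z₁/z₀).
ln(34.0/0.000037) = 13.7310, ln(12.0/0.000037) = 12.6895
V₂ = 7.18 × 13.7310/12.6895 = 7.18 × 1.0821 = 7.7693 m/s

7.8 m/s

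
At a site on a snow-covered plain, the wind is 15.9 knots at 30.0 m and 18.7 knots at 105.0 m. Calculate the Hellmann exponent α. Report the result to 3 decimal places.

Power law: V₂/V₁ = (z₂/z₁)^α ⇒ α = ln(V₂/V₁) / ln(z₂/z₁)
α = ln(18.7/15.9) / ln(105.0/30.0) = ln(1.1761) / ln(3.5000)
  = 0.16220 / 1.25276 = 0.12948

α ≈ 0.129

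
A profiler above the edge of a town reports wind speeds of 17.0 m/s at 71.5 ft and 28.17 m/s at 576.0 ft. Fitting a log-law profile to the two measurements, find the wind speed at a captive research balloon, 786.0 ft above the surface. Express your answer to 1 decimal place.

Log law: V ∝ ln(z/z₀). From the pair, with r = V₁/V₂ = 0.60348,
ln z₀ = (ln z₁ − r·ln z₂)/(1 − r) = (4.2697 − 0.60348×6.3561)/0.39652 = 1.0943 → z₀ = 2.987 ft
V₃ = V₁ · ln(z₃/z₀)/ln(z₁/z₀) = 17.0 × 5.5726/3.1754 = 29.8342 m/s

29.8 m/s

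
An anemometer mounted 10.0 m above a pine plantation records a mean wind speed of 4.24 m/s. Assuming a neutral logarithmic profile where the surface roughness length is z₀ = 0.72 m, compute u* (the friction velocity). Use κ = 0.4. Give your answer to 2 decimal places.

u* ≈ 0.64 m/s

Log law: V(z) = (u*/κ) · ln(z/z₀) ⇒ u* = κ · V / ln(z/z₀)
u* = 0.4 × 4.24 / ln(10.0/0.72) = 0.4 × 4.24 / 2.6311
   = 1.6960 / 2.6311 = 0.6446 m/s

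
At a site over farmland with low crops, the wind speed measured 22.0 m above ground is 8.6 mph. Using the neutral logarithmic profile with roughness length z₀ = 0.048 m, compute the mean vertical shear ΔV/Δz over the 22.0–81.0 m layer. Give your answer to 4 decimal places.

Log law: V₂ = V₁ · ln(z₂/z₀)/ln(z₁/z₀) = 8.6 × 7.4310/6.1276 = 10.4293 mph
ΔV/Δz = (10.4293 − 8.6)/(81.0 − 22.0) = 1.8293/59.0000 = 0.03101 mph/m

0.0310 mph/m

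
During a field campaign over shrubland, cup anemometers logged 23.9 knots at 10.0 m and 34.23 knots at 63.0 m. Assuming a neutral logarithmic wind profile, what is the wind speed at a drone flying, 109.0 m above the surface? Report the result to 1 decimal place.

Log law: V ∝ ln(z/z₀). From the pair, with r = V₁/V₂ = 0.69822,
ln z₀ = (ln z₁ − r·ln z₂)/(1 − r) = (2.3026 − 0.69822×4.1431)/0.30178 = -1.9558 → z₀ = 0.1415 m
V₃ = V₁ · ln(z₃/z₀)/ln(z₁/z₀) = 23.9 × 6.6471/4.2584 = 37.3068 knots

37.3 knots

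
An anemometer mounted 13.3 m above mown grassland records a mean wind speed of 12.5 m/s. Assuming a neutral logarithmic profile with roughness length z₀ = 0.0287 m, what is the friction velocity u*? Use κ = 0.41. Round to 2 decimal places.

Log law: V(z) = (u*/κ) · ln(z/z₀) ⇒ u* = κ · V / ln(z/z₀)
u* = 0.41 × 12.5 / ln(13.3/0.0287) = 0.41 × 12.5 / 6.1386
   = 5.1250 / 6.1386 = 0.8349 m/s

u* ≈ 0.83 m/s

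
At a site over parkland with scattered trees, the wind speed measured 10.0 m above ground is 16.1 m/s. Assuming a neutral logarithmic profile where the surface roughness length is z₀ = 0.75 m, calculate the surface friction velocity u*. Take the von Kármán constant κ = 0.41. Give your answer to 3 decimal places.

u* ≈ 2.548 m/s

Log law: V(z) = (u*/κ) · ln(z/z₀) ⇒ u* = κ · V / ln(z/z₀)
u* = 0.41 × 16.1 / ln(10.0/0.75) = 0.41 × 16.1 / 2.5903
   = 6.6010 / 2.5903 = 2.5484 m/s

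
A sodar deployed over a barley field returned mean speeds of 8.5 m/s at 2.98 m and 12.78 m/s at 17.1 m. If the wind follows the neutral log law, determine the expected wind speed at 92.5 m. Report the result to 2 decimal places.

16.92 m/s

Log law: V ∝ ln(z/z₀). From the pair, with r = V₁/V₂ = 0.66510,
ln z₀ = (ln z₁ − r·ln z₂)/(1 − r) = (1.0919 − 0.66510×2.8391)/0.33490 = -2.3779 → z₀ = 0.09275 m
V₃ = V₁ · ln(z₃/z₀)/ln(z₁/z₀) = 8.5 × 6.9051/3.4698 = 16.9154 m/s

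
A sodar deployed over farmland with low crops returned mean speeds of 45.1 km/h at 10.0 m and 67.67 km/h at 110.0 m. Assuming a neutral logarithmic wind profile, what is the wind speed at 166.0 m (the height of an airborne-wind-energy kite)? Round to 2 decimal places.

Log law: V ∝ ln(z/z₀). From the pair, with r = V₁/V₂ = 0.66647,
ln z₀ = (ln z₁ − r·ln z₂)/(1 − r) = (2.3026 − 0.66647×4.7005)/0.33353 = -2.4890 → z₀ = 0.08300 m
V₃ = V₁ · ln(z₃/z₀)/ln(z₁/z₀) = 45.1 × 7.6009/4.7915 = 71.5433 km/h

71.54 km/h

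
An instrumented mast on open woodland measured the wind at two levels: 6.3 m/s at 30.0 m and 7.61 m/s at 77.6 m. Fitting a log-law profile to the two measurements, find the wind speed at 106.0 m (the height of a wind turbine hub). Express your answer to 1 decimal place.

Log law: V ∝ ln(z/z₀). From the pair, with r = V₁/V₂ = 0.82786,
ln z₀ = (ln z₁ − r·ln z₂)/(1 − r) = (3.4012 − 0.82786×4.3516)/0.17214 = -1.1693 → z₀ = 0.3106 m
V₃ = V₁ · ln(z₃/z₀)/ln(z₁/z₀) = 6.3 × 5.8327/4.5705 = 8.0399 m/s

8.0 m/s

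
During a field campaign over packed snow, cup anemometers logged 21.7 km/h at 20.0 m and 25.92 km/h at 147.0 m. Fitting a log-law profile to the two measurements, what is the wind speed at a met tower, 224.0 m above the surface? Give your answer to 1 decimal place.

26.8 km/h

Log law: V ∝ ln(z/z₀). From the pair, with r = V₁/V₂ = 0.83719,
ln z₀ = (ln z₁ − r·ln z₂)/(1 − r) = (2.9957 − 0.83719×4.9904)/0.16281 = -7.2614 → z₀ = 0.0007021 m
V₃ = V₁ · ln(z₃/z₀)/ln(z₁/z₀) = 21.7 × 12.6730/10.2571 = 26.8111 km/h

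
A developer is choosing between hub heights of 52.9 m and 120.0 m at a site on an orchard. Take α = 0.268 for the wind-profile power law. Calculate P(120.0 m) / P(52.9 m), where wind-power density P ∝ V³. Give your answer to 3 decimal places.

1.932

Speed ratio: V_B/V_A = (z_B/z_A)^α = (120.0/52.9)^0.268 = (2.2684)^0.268 = 1.24547
Power-density ratio: P_B/P_A = (V_B/V_A)³ = (1.24547)³ = 1.93198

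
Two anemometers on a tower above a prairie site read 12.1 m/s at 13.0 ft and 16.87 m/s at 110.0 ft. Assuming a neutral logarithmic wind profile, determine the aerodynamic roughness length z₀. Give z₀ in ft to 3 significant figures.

Log law: V(z) ∝ ln(z/z₀). With r = V₁/V₂ = 12.1/16.87 = 0.71725,
r · ln(z₂/z₀) = ln(z₁/z₀) ⇒ ln z₀ = (ln z₁ − r·ln z₂)/(1 − r)
ln z₀ = (2.56495 − 0.71725×4.70048) / 0.28275 = -2.8522
z₀ = exp(-2.8522) = 0.05772 ft

z₀ ≈ 0.0577 ft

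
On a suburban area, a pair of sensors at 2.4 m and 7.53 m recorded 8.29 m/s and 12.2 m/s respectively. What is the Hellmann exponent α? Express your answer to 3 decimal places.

α ≈ 0.338

Power law: V₂/V₁ = (z₂/z₁)^α ⇒ α = ln(V₂/V₁) / ln(z₂/z₁)
α = ln(12.2/8.29) / ln(7.53/2.4) = ln(1.4717) / ln(3.1375)
  = 0.38639 / 1.14343 = 0.33792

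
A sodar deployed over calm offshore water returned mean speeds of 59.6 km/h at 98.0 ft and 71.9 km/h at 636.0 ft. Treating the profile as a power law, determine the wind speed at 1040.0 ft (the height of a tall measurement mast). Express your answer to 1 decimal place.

75.5 km/h

First find α: α = ln(V₂/V₁)/ln(z₂/z₁) = ln(71.9/59.6)/ln(636.0/98.0) = 0.18762/1.87023 = 0.1003
Extrapolate from 636.0 ft to 1040.0 ft: V₃ = 71.9 × (1040.0/636.0)^0.1003 = 71.9 × 1.0506 = 75.5361 km/h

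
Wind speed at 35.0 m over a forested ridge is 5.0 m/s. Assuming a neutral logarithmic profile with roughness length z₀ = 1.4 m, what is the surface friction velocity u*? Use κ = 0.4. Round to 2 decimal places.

u* ≈ 0.62 m/s

Log law: V(z) = (u*/κ) · ln(z/z₀) ⇒ u* = κ · V / ln(z/z₀)
u* = 0.4 × 5.0 / ln(35.0/1.4) = 0.4 × 5.0 / 3.2189
   = 2.0000 / 3.2189 = 0.6213 m/s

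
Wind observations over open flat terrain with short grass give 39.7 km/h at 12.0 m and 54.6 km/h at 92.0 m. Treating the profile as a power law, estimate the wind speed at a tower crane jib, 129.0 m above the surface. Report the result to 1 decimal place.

57.6 km/h

First find α: α = ln(V₂/V₁)/ln(z₂/z₁) = ln(54.6/39.7)/ln(92.0/12.0) = 0.31868/2.03688 = 0.1565
Extrapolate from 92.0 m to 129.0 m: V₃ = 54.6 × (129.0/92.0)^0.1565 = 54.6 × 1.0543 = 57.5653 km/h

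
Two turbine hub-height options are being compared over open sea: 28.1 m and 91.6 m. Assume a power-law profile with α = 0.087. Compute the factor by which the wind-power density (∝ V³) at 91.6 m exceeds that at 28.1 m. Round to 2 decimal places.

Speed ratio: V_B/V_A = (z_B/z_A)^α = (91.6/28.1)^0.087 = (3.2598)^0.087 = 1.10827
Power-density ratio: P_B/P_A = (V_B/V_A)³ = (1.10827)³ = 1.36126

1.36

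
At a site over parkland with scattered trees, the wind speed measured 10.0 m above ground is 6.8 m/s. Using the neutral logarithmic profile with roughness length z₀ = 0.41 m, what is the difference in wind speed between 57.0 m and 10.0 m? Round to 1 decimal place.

3.7 m/s

Log law: V₂ = V₁ · ln(z₂/z₀)/ln(z₁/z₀) = 6.8 × 4.9346/3.1942 = 10.5052 m/s
ΔV = 10.5052 − 6.8 = 3.7052 m/s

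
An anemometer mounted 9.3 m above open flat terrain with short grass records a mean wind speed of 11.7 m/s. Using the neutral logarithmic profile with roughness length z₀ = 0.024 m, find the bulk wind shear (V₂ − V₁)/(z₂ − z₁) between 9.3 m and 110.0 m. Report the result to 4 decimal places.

0.0482 m/s/m

Log law: V₂ = V₁ · ln(z₂/z₀)/ln(z₁/z₀) = 11.7 × 8.4302/5.9597 = 16.5500 m/s
ΔV/Δz = (16.5500 − 11.7)/(110.0 − 9.3) = 4.8500/100.7000 = 0.04816 m/s/m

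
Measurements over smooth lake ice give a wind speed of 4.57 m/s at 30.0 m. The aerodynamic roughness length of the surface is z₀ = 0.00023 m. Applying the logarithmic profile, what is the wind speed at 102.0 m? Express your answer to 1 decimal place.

5.0 m/s

Log law: V(z) ∝ ln(z/z₀), so V₂/V₁ = ln(z₂/z₀) / ln(z₁/z₀).
ln(102.0/0.00023) = 13.0024, ln(30.0/0.00023) = 11.7786
V₂ = 4.57 × 13.0024/11.7786 = 4.57 × 1.1039 = 5.0448 m/s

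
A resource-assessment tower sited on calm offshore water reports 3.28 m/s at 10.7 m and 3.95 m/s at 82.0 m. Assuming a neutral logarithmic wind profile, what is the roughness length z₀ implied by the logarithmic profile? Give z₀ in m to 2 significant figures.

z₀ ≈ 0.00050 m

Log law: V(z) ∝ ln(z/z₀). With r = V₁/V₂ = 3.28/3.95 = 0.83038,
r · ln(z₂/z₀) = ln(z₁/z₀) ⇒ ln z₀ = (ln z₁ − r·ln z₂)/(1 − r)
ln z₀ = (2.37024 − 0.83038×4.40672) / 0.16962 = -7.5994
z₀ = exp(-7.5994) = 0.0005008 m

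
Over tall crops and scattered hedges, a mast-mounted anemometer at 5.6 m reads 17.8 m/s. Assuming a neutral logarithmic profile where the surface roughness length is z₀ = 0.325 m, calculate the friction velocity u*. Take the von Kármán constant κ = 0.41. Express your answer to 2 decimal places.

Log law: V(z) = (u*/κ) · ln(z/z₀) ⇒ u* = κ · V / ln(z/z₀)
u* = 0.41 × 17.8 / ln(5.6/0.325) = 0.41 × 17.8 / 2.8467
   = 7.2980 / 2.8467 = 2.5637 m/s

u* ≈ 2.56 m/s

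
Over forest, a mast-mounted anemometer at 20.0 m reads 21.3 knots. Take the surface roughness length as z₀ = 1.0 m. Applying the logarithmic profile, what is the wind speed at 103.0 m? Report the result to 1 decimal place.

Log law: V(z) ∝ ln(z/z₀), so V₂/V₁ = ln(z₂/z₀) / ln(z₁/z₀).
ln(103.0/1.0) = 4.6347, ln(20.0/1.0) = 2.9957
V₂ = 21.3 × 4.6347/2.9957 = 21.3 × 1.5471 = 32.9535 knots

33.0 knots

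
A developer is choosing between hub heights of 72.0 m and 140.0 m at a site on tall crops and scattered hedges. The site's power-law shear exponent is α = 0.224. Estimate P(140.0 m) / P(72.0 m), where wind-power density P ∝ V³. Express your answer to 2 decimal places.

Speed ratio: V_B/V_A = (z_B/z_A)^α = (140.0/72.0)^0.224 = (1.9444)^0.224 = 1.16062
Power-density ratio: P_B/P_A = (V_B/V_A)³ = (1.16062)³ = 1.56340

1.56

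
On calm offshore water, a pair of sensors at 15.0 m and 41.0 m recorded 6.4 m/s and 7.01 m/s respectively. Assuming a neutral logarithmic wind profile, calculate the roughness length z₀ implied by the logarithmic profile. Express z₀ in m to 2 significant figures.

z₀ ≈ 0.00039 m

Log law: V(z) ∝ ln(z/z₀). With r = V₁/V₂ = 6.4/7.01 = 0.91298,
r · ln(z₂/z₀) = ln(z₁/z₀) ⇒ ln z₀ = (ln z₁ − r·ln z₂)/(1 − r)
ln z₀ = (2.70805 − 0.91298×3.71357) / 0.08702 = -7.8417
z₀ = exp(-7.8417) = 0.0003930 m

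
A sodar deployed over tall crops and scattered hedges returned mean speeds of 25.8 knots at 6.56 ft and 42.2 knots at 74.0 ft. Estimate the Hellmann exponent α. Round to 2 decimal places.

Power law: V₂/V₁ = (z₂/z₁)^α ⇒ α = ln(V₂/V₁) / ln(z₂/z₁)
α = ln(42.2/25.8) / ln(74.0/6.56) = ln(1.6357) / ln(11.2805)
  = 0.49205 / 2.42307 = 0.20307

α ≈ 0.20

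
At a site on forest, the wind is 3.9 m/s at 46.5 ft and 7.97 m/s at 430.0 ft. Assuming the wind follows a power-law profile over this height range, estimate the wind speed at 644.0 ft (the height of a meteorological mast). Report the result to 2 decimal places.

9.07 m/s

First find α: α = ln(V₂/V₁)/ln(z₂/z₁) = ln(7.97/3.9)/ln(430.0/46.5) = 0.71471/2.22433 = 0.3213
Extrapolate from 430.0 ft to 644.0 ft: V₃ = 7.97 × (644.0/430.0)^0.3213 = 7.97 × 1.1386 = 9.0745 m/s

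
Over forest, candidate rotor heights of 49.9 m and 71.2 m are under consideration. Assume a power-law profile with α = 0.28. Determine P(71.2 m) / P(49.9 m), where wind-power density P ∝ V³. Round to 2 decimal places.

1.35

Speed ratio: V_B/V_A = (z_B/z_A)^α = (71.2/49.9)^0.28 = (1.4269)^0.28 = 1.10465
Power-density ratio: P_B/P_A = (V_B/V_A)³ = (1.10465)³ = 1.34797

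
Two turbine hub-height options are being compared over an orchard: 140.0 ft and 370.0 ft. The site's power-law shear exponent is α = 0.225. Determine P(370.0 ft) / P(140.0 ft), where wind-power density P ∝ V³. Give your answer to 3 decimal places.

Speed ratio: V_B/V_A = (z_B/z_A)^α = (370.0/140.0)^0.225 = (2.6429)^0.225 = 1.24442
Power-density ratio: P_B/P_A = (V_B/V_A)³ = (1.24442)³ = 1.92708

1.927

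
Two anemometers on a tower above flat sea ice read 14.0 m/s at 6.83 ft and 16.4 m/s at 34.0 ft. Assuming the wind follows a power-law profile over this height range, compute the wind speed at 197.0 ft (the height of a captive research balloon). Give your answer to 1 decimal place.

19.5 m/s

First find α: α = ln(V₂/V₁)/ln(z₂/z₁) = ln(16.4/14.0)/ln(34.0/6.83) = 0.15822/1.60504 = 0.0986
Extrapolate from 34.0 ft to 197.0 ft: V₃ = 16.4 × (197.0/34.0)^0.0986 = 16.4 × 1.1891 = 19.5011 m/s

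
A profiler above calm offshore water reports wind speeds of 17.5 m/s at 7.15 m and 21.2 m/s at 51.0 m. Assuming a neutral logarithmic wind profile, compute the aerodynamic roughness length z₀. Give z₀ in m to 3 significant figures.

Log law: V(z) ∝ ln(z/z₀). With r = V₁/V₂ = 17.5/21.2 = 0.82547,
r · ln(z₂/z₀) = ln(z₁/z₀) ⇒ ln z₀ = (ln z₁ − r·ln z₂)/(1 − r)
ln z₀ = (1.96711 − 0.82547×3.93183) / 0.17453 = -7.3255
z₀ = exp(-7.3255) = 0.0006586 m

z₀ ≈ 0.000659 m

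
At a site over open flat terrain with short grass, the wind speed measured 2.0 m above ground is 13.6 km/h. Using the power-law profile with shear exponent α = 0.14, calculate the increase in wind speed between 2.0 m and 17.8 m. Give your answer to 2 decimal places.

Power law: V₂ = V₁ · (z₂/z₁)^α = 13.6 × (8.9000)^0.14 = 18.4694 km/h
ΔV = 18.4694 − 13.6 = 4.8694 km/h

4.87 km/h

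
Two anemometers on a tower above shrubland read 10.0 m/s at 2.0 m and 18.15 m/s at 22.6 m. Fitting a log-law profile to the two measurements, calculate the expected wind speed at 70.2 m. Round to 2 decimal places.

Log law: V ∝ ln(z/z₀). From the pair, with r = V₁/V₂ = 0.55096,
ln z₀ = (ln z₁ − r·ln z₂)/(1 − r) = (0.6931 − 0.55096×3.1179)/0.44904 = -2.2821 → z₀ = 0.1021 m
V₃ = V₁ · ln(z₃/z₀)/ln(z₁/z₀) = 10.0 × 6.5334/2.9752 = 21.9595 m/s

21.96 m/s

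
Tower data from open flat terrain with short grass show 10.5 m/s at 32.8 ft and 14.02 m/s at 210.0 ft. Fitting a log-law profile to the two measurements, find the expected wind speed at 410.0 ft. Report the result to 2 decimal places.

15.29 m/s

Log law: V ∝ ln(z/z₀). From the pair, with r = V₁/V₂ = 0.74893,
ln z₀ = (ln z₁ − r·ln z₂)/(1 − r) = (3.4904 − 0.74893×5.3471)/0.25107 = -2.0480 → z₀ = 0.1290 ft
V₃ = V₁ · ln(z₃/z₀)/ln(z₁/z₀) = 10.5 × 8.0641/5.5384 = 15.2884 m/s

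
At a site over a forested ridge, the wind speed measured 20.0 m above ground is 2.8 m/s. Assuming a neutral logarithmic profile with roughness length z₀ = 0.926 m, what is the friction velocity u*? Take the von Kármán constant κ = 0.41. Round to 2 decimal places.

Log law: V(z) = (u*/κ) · ln(z/z₀) ⇒ u* = κ · V / ln(z/z₀)
u* = 0.41 × 2.8 / ln(20.0/0.926) = 0.41 × 2.8 / 3.0726
   = 1.1480 / 3.0726 = 0.3736 m/s

u* ≈ 0.37 m/s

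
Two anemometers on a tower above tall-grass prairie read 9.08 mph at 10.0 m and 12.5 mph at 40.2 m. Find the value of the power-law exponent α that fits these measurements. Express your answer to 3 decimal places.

α ≈ 0.230

Power law: V₂/V₁ = (z₂/z₁)^α ⇒ α = ln(V₂/V₁) / ln(z₂/z₁)
α = ln(12.5/9.08) / ln(40.2/10.0) = ln(1.3767) / ln(4.0200)
  = 0.31965 / 1.39128 = 0.22976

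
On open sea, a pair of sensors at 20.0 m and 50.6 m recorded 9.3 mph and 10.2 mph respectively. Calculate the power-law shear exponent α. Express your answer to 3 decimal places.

Power law: V₂/V₁ = (z₂/z₁)^α ⇒ α = ln(V₂/V₁) / ln(z₂/z₁)
α = ln(10.2/9.3) / ln(50.6/20.0) = ln(1.0968) / ln(2.5300)
  = 0.09237 / 0.92822 = 0.09952

α ≈ 0.100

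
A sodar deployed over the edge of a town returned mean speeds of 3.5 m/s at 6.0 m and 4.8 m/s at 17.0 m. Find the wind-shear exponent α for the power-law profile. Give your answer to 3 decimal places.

α ≈ 0.303

Power law: V₂/V₁ = (z₂/z₁)^α ⇒ α = ln(V₂/V₁) / ln(z₂/z₁)
α = ln(4.8/3.5) / ln(17.0/6.0) = ln(1.3714) / ln(2.8333)
  = 0.31585 / 1.04145 = 0.30328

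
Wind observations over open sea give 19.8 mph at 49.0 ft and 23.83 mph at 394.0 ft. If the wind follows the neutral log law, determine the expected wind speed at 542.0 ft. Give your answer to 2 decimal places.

Log law: V ∝ ln(z/z₀). From the pair, with r = V₁/V₂ = 0.83089,
ln z₀ = (ln z₁ − r·ln z₂)/(1 − r) = (3.8918 − 0.83089×5.9764)/0.16911 = -6.3498 → z₀ = 0.001747 ft
V₃ = V₁ · ln(z₃/z₀)/ln(z₁/z₀) = 19.8 × 12.6451/10.2416 = 24.4466 mph

24.45 mph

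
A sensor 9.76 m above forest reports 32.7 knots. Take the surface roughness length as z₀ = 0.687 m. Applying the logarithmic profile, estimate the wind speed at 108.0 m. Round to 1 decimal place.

62.3 knots

Log law: V(z) ∝ ln(z/z₀), so V₂/V₁ = ln(z₂/z₀) / ln(z₁/z₀).
ln(108.0/0.687) = 5.0576, ln(9.76/0.687) = 2.6537
V₂ = 32.7 × 5.0576/2.6537 = 32.7 × 1.9058 = 62.3210 knots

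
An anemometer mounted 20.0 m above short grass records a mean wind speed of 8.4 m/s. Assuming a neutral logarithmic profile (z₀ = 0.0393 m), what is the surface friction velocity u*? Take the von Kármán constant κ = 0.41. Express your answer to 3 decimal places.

u* ≈ 0.553 m/s

Log law: V(z) = (u*/κ) · ln(z/z₀) ⇒ u* = κ · V / ln(z/z₀)
u* = 0.41 × 8.4 / ln(20.0/0.0393) = 0.41 × 8.4 / 6.2323
   = 3.4440 / 6.2323 = 0.5526 m/s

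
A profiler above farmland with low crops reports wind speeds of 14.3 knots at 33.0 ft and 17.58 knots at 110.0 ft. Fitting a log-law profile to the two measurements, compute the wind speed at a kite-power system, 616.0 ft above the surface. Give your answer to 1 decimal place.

22.3 knots

Log law: V ∝ ln(z/z₀). From the pair, with r = V₁/V₂ = 0.81342,
ln z₀ = (ln z₁ − r·ln z₂)/(1 − r) = (3.4965 − 0.81342×4.7005)/0.18658 = -1.7525 → z₀ = 0.1733 ft
V₃ = V₁ · ln(z₃/z₀)/ln(z₁/z₀) = 14.3 × 8.1758/5.2490 = 22.2734 knots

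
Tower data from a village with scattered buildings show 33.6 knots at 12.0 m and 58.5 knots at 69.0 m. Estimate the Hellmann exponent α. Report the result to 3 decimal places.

Power law: V₂/V₁ = (z₂/z₁)^α ⇒ α = ln(V₂/V₁) / ln(z₂/z₁)
α = ln(58.5/33.6) / ln(69.0/12.0) = ln(1.7411) / ln(5.7500)
  = 0.55450 / 1.74920 = 0.31700

α ≈ 0.317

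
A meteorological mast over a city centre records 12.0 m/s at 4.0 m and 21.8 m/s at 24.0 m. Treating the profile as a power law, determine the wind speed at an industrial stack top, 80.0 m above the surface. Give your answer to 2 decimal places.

First find α: α = ln(V₂/V₁)/ln(z₂/z₁) = ln(21.8/12.0)/ln(24.0/4.0) = 0.59700/1.79176 = 0.3332
Extrapolate from 24.0 m to 80.0 m: V₃ = 21.8 × (80.0/24.0)^0.3332 = 21.8 × 1.4936 = 32.5594 m/s

32.56 m/s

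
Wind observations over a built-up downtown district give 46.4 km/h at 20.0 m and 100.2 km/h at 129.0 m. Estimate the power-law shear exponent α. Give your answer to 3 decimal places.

α ≈ 0.413

Power law: V₂/V₁ = (z₂/z₁)^α ⇒ α = ln(V₂/V₁) / ln(z₂/z₁)
α = ln(100.2/46.4) / ln(129.0/20.0) = ln(2.1595) / ln(6.4500)
  = 0.76987 / 1.86408 = 0.41300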